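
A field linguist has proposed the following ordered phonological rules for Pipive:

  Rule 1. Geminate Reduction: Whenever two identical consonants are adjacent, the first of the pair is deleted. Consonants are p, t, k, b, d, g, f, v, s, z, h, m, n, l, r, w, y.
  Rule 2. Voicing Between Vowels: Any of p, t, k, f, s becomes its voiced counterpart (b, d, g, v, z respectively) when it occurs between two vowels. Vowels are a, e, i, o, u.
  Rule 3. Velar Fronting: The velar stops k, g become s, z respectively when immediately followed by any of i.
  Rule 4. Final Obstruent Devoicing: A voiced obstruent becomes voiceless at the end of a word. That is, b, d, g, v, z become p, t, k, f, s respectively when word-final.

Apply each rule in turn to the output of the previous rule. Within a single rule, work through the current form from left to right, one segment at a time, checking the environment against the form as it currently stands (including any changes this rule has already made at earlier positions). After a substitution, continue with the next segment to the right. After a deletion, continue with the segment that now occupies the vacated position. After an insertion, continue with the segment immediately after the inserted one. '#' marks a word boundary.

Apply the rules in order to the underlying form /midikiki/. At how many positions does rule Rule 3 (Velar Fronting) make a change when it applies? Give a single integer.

2

Rule 1 Geminate Reduction: no change — [midikiki]
Rule 2 Voicing Between Vowels: [midikiki] → [midigigi]
Rule 3 Velar Fronting: [midigigi] → [midizizi]
Rule 4 Final Obstruent Devoicing: no change — [midizizi]
Rule Rule 3 changed 2 position(s).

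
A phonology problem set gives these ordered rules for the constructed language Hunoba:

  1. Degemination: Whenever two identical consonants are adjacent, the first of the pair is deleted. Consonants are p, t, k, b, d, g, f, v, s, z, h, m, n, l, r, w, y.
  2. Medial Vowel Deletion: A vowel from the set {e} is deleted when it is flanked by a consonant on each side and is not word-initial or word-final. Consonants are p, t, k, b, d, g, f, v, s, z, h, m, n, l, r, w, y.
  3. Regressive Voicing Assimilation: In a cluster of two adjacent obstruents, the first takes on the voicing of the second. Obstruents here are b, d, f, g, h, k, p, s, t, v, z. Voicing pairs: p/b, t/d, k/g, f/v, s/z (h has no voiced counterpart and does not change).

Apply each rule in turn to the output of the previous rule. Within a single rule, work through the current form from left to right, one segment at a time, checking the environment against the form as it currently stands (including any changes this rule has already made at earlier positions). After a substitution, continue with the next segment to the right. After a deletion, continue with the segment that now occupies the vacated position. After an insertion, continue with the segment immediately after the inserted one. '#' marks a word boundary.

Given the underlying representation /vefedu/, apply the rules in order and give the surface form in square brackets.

[fvdu]

1 Degemination: no change — [vefedu]
2 Medial Vowel Deletion: [vefedu] → [vfdu]
3 Regressive Voicing Assimilation: [vfdu] → [fvdu]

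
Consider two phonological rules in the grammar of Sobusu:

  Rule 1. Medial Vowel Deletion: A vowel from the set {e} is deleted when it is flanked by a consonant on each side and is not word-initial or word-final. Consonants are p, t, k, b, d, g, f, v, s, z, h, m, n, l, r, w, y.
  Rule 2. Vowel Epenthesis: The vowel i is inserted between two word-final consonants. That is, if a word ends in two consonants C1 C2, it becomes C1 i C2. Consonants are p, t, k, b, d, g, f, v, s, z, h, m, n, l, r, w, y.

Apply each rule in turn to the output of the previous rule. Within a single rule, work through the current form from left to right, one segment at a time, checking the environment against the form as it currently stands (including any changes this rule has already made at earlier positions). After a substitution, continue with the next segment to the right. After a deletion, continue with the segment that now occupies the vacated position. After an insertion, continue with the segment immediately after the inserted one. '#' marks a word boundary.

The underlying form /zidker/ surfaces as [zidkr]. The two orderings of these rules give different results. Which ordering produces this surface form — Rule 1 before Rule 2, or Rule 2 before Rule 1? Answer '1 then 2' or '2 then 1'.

2 then 1

Order 1 then 2:
  1 Medial Vowel Deletion: [zidker] → [zidkr]
  2 Vowel Epenthesis: [zidkr] → [zidkir]
  result: [zidkir]
Order 2 then 1:
  2 Vowel Epenthesis: no change — [zidker]
  1 Medial Vowel Deletion: [zidker] → [zidkr]
  result: [zidkr]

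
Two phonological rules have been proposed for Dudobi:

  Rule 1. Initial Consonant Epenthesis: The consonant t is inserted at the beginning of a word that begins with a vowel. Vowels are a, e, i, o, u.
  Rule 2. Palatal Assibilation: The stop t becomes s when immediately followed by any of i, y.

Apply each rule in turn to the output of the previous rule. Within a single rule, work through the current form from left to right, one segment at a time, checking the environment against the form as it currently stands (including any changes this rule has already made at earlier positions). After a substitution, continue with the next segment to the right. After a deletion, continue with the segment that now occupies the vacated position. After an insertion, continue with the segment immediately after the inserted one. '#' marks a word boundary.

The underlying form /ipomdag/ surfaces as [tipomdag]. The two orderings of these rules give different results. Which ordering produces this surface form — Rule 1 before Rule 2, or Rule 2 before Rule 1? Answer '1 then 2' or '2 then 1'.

2 then 1

Order 1 then 2:
  1 Initial Consonant Epenthesis: [ipomdag] → [tipomdag]
  2 Palatal Assibilation: [tipomdag] → [sipomdag]
  result: [sipomdag]
Order 2 then 1:
  2 Palatal Assibilation: no change — [ipomdag]
  1 Initial Consonant Epenthesis: [ipomdag] → [tipomdag]
  result: [tipomdag]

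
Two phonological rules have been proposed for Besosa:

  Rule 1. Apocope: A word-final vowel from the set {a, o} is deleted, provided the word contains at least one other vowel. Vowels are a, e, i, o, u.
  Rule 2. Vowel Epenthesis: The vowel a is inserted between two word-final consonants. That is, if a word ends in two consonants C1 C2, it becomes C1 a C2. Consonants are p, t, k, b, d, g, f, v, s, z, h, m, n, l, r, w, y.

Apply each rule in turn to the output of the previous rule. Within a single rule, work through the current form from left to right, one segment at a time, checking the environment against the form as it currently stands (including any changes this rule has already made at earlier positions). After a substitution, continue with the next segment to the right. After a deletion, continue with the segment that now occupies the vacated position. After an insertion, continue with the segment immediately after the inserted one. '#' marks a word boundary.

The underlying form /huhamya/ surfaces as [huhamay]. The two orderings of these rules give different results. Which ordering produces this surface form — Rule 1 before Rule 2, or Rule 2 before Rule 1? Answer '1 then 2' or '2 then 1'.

1 then 2

Order 1 then 2:
  1 Apocope: [huhamya] → [huhamy]
  2 Vowel Epenthesis: [huhamy] → [huhamay]
  result: [huhamay]
Order 2 then 1:
  2 Vowel Epenthesis: no change — [huhamya]
  1 Apocope: [huhamya] → [huhamy]
  result: [huhamy]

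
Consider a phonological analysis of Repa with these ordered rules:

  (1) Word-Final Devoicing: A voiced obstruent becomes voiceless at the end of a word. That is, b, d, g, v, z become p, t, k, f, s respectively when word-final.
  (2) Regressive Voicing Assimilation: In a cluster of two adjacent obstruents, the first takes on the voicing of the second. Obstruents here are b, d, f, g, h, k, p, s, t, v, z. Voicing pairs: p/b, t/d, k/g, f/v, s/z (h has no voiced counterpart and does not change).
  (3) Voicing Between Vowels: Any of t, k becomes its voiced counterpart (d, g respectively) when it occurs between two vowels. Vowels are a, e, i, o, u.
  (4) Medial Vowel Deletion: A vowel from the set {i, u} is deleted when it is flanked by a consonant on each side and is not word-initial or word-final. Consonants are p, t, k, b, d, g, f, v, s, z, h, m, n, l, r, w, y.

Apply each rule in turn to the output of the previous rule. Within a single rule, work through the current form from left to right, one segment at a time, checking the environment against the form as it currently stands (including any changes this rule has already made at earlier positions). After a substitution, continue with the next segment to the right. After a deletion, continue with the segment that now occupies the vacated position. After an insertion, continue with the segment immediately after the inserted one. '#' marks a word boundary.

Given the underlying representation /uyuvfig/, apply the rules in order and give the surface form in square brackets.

(1) Word-Final Devoicing: [uyuvfig] → [uyuvfik]
(2) Regressive Voicing Assimilation: [uyuvfik] → [uyuffik]
(3) Voicing Between Vowels: no change — [uyuffik]
(4) Medial Vowel Deletion: [uyuffik] → [uyffk]

[uyffk]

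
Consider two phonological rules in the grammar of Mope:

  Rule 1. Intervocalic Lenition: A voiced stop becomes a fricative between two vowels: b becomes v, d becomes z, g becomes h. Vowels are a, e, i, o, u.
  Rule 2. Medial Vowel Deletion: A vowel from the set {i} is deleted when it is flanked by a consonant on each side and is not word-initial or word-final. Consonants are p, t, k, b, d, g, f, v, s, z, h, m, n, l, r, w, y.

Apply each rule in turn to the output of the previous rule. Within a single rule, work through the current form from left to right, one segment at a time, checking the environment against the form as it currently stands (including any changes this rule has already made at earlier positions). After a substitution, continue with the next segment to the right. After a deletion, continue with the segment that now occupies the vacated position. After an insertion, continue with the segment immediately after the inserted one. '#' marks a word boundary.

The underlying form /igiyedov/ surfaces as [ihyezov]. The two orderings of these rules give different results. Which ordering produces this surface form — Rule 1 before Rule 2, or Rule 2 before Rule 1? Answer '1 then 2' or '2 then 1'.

Order 1 then 2:
  1 Intervocalic Lenition: [igiyedov] → [ihiyezov]
  2 Medial Vowel Deletion: [ihiyezov] → [ihyezov]
  result: [ihyezov]
Order 2 then 1:
  2 Medial Vowel Deletion: [igiyedov] → [igyedov]
  1 Intervocalic Lenition: [igyedov] → [igyezov]
  result: [igyezov]

1 then 2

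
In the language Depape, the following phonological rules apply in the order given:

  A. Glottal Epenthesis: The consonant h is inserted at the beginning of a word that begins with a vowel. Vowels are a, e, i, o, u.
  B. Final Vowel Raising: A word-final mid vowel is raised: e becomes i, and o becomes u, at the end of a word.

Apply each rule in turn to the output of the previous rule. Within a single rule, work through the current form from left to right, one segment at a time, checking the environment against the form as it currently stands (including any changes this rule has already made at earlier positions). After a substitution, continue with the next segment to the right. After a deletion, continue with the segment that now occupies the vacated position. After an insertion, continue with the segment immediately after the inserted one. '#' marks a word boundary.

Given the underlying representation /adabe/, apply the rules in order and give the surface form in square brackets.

[hadabi]

A Glottal Epenthesis: [adabe] → [hadabe]
B Final Vowel Raising: [hadabe] → [hadabi]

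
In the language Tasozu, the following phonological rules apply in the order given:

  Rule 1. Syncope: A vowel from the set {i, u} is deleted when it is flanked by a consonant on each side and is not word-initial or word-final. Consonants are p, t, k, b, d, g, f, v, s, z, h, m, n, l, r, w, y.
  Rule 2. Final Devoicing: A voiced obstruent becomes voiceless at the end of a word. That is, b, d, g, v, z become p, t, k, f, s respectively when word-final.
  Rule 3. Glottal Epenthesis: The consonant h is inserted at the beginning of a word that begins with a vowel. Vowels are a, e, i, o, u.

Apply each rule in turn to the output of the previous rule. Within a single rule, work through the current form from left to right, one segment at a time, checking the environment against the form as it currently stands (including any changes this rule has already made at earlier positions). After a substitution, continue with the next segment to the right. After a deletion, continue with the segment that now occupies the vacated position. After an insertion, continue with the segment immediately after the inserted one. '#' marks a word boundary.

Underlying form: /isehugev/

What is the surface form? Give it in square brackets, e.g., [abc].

[hisehgef]

Rule 1 Syncope: [isehugev] → [isehgev]
Rule 2 Final Devoicing: [isehgev] → [isehgef]
Rule 3 Glottal Epenthesis: [isehgef] → [hisehgef]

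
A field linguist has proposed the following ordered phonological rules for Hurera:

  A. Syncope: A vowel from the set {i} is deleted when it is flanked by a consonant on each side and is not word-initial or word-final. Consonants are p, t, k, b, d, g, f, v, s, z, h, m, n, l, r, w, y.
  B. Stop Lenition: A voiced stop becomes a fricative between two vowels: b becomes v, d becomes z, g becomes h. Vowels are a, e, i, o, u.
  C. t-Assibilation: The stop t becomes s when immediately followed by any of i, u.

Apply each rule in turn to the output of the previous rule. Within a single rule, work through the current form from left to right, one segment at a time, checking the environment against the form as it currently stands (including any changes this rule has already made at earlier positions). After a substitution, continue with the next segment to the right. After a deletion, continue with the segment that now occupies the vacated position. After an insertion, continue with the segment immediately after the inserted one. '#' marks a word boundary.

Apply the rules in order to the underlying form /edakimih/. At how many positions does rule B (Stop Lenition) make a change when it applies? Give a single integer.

1

A Syncope: [edakimih] → [edakmh]
B Stop Lenition: [edakmh] → [ezakmh]
C t-Assibilation: no change — [ezakmh]
Rule B changed 1 position(s).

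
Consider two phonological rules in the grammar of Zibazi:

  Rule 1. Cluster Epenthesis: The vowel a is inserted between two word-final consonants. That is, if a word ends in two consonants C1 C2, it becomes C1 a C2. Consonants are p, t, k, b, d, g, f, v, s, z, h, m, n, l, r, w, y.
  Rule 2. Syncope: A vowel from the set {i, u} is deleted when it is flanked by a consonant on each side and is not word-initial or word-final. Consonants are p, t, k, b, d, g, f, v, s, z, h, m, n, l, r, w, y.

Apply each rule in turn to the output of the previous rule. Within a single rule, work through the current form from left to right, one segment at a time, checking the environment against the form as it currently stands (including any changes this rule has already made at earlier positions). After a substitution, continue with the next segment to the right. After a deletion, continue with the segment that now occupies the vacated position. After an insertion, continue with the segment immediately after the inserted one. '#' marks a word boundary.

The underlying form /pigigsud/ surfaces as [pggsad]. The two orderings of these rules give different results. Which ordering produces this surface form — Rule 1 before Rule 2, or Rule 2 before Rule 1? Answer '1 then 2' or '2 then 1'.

Order 1 then 2:
  1 Cluster Epenthesis: no change — [pigigsud]
  2 Syncope: [pigigsud] → [pggsd]
  result: [pggsd]
Order 2 then 1:
  2 Syncope: [pigigsud] → [pggsd]
  1 Cluster Epenthesis: [pggsd] → [pggsad]
  result: [pggsad]

2 then 1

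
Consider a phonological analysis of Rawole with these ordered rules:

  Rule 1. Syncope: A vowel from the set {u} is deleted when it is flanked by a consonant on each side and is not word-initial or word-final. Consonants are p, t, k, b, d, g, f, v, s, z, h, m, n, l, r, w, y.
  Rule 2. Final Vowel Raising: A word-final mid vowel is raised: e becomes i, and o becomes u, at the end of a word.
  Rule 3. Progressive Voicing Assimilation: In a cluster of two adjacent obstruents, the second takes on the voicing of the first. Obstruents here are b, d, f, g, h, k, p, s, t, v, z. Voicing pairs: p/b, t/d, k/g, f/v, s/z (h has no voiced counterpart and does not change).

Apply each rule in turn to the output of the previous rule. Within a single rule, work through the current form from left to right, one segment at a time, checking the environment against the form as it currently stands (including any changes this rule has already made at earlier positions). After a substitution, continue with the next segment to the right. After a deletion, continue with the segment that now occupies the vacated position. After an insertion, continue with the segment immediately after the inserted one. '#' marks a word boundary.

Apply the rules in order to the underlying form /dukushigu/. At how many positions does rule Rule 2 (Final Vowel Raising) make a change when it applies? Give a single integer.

Rule 1 Syncope: [dukushigu] → [dkshigu]
Rule 2 Final Vowel Raising: no change — [dkshigu]
Rule 3 Progressive Voicing Assimilation: [dkshigu] → [dgzhigu]
Rule Rule 2 changed 0 position(s).

0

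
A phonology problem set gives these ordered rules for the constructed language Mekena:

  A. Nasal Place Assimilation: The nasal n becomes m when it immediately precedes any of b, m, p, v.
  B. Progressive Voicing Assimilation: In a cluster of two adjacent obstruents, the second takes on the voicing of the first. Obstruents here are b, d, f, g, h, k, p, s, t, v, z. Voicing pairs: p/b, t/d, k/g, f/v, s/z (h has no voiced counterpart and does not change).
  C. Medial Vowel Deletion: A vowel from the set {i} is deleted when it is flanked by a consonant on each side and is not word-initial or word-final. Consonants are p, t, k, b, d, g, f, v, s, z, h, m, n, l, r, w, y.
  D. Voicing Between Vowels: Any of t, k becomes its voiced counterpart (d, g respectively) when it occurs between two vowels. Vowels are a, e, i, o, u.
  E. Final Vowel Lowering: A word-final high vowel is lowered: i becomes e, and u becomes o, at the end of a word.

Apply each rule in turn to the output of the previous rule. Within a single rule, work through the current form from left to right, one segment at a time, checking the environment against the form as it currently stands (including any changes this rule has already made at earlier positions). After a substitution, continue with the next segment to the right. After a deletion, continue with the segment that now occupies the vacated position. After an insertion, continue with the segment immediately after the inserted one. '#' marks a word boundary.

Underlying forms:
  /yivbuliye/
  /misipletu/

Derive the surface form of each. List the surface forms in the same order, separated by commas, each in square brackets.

[yvbulye], [mspledo]

/yivbuliye/:
  A Nasal Place Assimilation: no change — [yivbuliye]
  B Progressive Voicing Assimilation: no change — [yivbuliye]
  C Medial Vowel Deletion: [yivbuliye] → [yvbulye]
  D Voicing Between Vowels: no change — [yvbulye]
  E Final Vowel Lowering: no change — [yvbulye]
/misipletu/:
  A Nasal Place Assimilation: no change — [misipletu]
  B Progressive Voicing Assimilation: no change — [misipletu]
  C Medial Vowel Deletion: [misipletu] → [mspletu]
  D Voicing Between Vowels: [mspletu] → [mspledu]
  E Final Vowel Lowering: [mspledu] → [mspledo]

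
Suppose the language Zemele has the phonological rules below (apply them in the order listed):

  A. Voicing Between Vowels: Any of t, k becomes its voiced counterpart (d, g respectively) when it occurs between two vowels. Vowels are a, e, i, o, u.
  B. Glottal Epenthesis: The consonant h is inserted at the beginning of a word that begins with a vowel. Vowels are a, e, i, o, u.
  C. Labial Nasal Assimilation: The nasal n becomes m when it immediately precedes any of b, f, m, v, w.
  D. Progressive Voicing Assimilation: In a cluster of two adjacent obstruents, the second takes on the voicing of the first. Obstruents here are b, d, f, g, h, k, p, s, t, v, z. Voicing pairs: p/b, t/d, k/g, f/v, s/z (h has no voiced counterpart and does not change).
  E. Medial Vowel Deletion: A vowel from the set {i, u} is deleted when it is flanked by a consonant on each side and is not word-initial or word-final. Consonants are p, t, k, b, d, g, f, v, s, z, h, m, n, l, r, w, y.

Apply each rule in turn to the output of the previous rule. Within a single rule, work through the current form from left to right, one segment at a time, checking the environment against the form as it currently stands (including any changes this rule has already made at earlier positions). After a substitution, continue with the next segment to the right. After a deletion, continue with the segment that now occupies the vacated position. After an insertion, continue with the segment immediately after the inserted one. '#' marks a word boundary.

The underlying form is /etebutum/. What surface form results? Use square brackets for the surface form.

[hedebdm]

A Voicing Between Vowels: [etebutum] → [edebudum]
B Glottal Epenthesis: [edebudum] → [hedebudum]
C Labial Nasal Assimilation: no change — [hedebudum]
D Progressive Voicing Assimilation: no change — [hedebudum]
E Medial Vowel Deletion: [hedebudum] → [hedebdm]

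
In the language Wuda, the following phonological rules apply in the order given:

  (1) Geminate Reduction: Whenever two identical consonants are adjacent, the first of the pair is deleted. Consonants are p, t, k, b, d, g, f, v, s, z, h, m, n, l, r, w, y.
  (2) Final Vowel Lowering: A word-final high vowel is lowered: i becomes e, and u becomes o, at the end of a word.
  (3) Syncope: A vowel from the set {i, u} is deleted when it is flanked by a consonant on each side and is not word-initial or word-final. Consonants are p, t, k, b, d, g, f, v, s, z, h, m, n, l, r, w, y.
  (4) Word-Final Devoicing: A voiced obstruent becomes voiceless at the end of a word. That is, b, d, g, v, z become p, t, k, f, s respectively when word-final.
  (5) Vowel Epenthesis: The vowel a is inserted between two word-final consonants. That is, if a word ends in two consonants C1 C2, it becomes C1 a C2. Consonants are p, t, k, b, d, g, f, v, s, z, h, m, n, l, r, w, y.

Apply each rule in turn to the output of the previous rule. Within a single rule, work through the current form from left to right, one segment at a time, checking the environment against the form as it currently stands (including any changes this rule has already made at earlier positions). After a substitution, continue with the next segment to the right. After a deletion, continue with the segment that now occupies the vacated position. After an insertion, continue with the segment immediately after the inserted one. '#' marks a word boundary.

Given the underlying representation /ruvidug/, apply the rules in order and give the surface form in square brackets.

(1) Geminate Reduction: no change — [ruvidug]
(2) Final Vowel Lowering: no change — [ruvidug]
(3) Syncope: [ruvidug] → [rvdg]
(4) Word-Final Devoicing: [rvdg] → [rvdk]
(5) Vowel Epenthesis: [rvdk] → [rvdak]

[rvdak]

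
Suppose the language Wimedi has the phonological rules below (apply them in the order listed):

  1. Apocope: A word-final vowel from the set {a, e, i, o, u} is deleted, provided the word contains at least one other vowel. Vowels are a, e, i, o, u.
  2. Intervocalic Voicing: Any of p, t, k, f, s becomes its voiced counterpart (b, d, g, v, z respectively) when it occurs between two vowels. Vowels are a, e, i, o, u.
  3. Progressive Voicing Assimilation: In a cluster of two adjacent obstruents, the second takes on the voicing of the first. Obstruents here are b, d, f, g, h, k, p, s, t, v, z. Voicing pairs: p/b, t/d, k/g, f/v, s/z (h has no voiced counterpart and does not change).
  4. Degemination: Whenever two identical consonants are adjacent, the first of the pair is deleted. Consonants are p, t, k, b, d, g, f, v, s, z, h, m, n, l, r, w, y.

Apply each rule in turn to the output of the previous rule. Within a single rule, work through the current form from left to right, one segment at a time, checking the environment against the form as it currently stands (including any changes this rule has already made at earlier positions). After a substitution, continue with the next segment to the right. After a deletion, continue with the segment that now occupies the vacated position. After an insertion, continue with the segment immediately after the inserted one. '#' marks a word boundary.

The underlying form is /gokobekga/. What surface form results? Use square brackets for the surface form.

[gogobek]

1 Apocope: [gokobekga] → [gokobekg]
2 Intervocalic Voicing: [gokobekg] → [gogobekg]
3 Progressive Voicing Assimilation: [gogobekg] → [gogobekk]
4 Degemination: [gogobekk] → [gogobek]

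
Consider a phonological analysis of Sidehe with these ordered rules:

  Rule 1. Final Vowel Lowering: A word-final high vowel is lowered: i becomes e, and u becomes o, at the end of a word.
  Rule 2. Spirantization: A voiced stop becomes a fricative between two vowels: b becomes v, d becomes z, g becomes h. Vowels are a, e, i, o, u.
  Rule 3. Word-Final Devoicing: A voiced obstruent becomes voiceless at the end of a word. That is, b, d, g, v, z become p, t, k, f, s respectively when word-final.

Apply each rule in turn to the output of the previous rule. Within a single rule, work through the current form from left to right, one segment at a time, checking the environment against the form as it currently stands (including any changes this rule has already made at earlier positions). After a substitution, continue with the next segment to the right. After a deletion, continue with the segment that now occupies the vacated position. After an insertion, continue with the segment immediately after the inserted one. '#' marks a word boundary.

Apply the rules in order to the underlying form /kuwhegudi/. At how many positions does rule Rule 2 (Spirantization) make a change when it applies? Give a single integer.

2

Rule 1 Final Vowel Lowering: [kuwhegudi] → [kuwhegude]
Rule 2 Spirantization: [kuwhegude] → [kuwhehuze]
Rule 3 Word-Final Devoicing: no change — [kuwhehuze]
Rule Rule 2 changed 2 position(s).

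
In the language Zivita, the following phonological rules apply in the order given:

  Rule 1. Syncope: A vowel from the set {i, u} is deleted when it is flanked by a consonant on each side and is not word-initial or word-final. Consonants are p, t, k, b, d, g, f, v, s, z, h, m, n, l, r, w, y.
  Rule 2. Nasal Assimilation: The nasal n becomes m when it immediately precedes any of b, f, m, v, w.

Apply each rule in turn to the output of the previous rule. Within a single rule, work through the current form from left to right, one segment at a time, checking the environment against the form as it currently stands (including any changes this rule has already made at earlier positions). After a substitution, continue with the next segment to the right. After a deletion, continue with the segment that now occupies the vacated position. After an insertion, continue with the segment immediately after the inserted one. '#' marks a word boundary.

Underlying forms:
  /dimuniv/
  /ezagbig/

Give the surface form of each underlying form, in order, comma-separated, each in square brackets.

[dmmv], [ezagbg]

/dimuniv/:
  Rule 1 Syncope: [dimuniv] → [dmnv]
  Rule 2 Nasal Assimilation: [dmnv] → [dmmv]
/ezagbig/:
  Rule 1 Syncope: [ezagbig] → [ezagbg]
  Rule 2 Nasal Assimilation: no change — [ezagbg]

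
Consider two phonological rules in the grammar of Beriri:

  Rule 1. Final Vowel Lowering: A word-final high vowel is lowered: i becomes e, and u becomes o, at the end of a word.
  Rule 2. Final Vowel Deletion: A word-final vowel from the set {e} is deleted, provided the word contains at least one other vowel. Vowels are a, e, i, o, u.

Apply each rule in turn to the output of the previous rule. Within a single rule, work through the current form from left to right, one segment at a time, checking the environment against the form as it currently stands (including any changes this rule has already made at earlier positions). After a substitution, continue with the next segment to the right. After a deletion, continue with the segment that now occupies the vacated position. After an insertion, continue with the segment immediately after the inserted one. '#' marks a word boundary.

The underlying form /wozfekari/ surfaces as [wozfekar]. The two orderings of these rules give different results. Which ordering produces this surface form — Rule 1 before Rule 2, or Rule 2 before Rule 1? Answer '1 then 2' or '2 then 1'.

Order 1 then 2:
  1 Final Vowel Lowering: [wozfekari] → [wozfekare]
  2 Final Vowel Deletion: [wozfekare] → [wozfekar]
  result: [wozfekar]
Order 2 then 1:
  2 Final Vowel Deletion: no change — [wozfekari]
  1 Final Vowel Lowering: [wozfekari] → [wozfekare]
  result: [wozfekare]

1 then 2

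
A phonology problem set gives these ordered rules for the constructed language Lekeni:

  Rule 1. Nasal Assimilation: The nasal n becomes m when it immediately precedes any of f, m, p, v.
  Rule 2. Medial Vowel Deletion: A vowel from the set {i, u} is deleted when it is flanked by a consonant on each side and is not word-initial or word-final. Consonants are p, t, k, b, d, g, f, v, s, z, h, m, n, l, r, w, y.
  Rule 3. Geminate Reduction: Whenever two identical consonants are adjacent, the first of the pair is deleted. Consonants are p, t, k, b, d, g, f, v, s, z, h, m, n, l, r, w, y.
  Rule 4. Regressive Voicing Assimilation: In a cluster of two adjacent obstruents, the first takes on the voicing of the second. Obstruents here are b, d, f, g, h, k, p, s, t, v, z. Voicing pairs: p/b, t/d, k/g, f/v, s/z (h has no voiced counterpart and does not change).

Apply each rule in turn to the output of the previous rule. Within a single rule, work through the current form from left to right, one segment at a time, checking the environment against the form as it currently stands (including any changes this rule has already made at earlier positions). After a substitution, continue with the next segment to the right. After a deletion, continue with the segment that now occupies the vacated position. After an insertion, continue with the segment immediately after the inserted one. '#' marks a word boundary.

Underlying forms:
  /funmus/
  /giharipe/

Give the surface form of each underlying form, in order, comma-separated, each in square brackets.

[fms], [kharpe]

/funmus/:
  Rule 1 Nasal Assimilation: [funmus] → [fummus]
  Rule 2 Medial Vowel Deletion: [fummus] → [fmms]
  Rule 3 Geminate Reduction: [fmms] → [fms]
  Rule 4 Regressive Voicing Assimilation: no change — [fms]
/giharipe/:
  Rule 1 Nasal Assimilation: no change — [giharipe]
  Rule 2 Medial Vowel Deletion: [giharipe] → [gharpe]
  Rule 3 Geminate Reduction: no change — [gharpe]
  Rule 4 Regressive Voicing Assimilation: [gharpe] → [kharpe]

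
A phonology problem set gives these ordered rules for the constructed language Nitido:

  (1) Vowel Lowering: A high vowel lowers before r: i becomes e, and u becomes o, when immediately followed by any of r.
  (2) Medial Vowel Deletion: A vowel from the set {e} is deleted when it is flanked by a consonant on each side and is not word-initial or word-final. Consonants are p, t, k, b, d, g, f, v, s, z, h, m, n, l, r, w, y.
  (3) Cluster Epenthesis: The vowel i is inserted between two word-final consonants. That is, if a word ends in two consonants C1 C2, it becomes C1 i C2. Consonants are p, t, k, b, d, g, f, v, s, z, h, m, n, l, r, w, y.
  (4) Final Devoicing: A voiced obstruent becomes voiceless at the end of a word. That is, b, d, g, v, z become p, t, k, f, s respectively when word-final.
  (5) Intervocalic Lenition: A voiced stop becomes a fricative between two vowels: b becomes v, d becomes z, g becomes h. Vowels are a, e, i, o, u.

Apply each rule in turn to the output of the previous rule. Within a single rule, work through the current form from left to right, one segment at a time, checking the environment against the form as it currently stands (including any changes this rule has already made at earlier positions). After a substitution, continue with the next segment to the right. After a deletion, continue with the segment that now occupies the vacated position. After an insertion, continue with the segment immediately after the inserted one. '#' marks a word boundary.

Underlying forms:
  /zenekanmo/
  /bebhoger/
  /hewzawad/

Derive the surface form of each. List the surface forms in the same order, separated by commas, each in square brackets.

[znkanmo], [bbhohir], [hwzawat]

/zenekanmo/:
  (1) Vowel Lowering: no change — [zenekanmo]
  (2) Medial Vowel Deletion: [zenekanmo] → [znkanmo]
  (3) Cluster Epenthesis: no change — [znkanmo]
  (4) Final Devoicing: no change — [znkanmo]
  (5) Intervocalic Lenition: no change — [znkanmo]
/bebhoger/:
  (1) Vowel Lowering: no change — [bebhoger]
  (2) Medial Vowel Deletion: [bebhoger] → [bbhogr]
  (3) Cluster Epenthesis: [bbhogr] → [bbhogir]
  (4) Final Devoicing: no change — [bbhogir]
  (5) Intervocalic Lenition: [bbhogir] → [bbhohir]
/hewzawad/:
  (1) Vowel Lowering: no change — [hewzawad]
  (2) Medial Vowel Deletion: [hewzawad] → [hwzawad]
  (3) Cluster Epenthesis: no change — [hwzawad]
  (4) Final Devoicing: [hwzawad] → [hwzawat]
  (5) Intervocalic Lenition: no change — [hwzawat]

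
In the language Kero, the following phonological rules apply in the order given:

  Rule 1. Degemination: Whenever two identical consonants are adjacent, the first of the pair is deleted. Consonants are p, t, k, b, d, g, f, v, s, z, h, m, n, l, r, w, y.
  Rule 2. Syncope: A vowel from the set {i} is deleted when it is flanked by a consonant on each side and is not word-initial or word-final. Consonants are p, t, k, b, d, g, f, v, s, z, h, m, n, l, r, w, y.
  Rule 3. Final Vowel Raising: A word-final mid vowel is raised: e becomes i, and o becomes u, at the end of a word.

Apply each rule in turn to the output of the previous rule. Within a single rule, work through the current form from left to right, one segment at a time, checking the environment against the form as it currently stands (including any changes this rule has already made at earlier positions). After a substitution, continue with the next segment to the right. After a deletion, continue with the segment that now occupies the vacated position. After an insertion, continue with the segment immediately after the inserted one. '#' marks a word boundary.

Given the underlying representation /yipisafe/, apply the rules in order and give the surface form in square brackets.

[ypsafi]

Rule 1 Degemination: no change — [yipisafe]
Rule 2 Syncope: [yipisafe] → [ypsafe]
Rule 3 Final Vowel Raising: [ypsafe] → [ypsafi]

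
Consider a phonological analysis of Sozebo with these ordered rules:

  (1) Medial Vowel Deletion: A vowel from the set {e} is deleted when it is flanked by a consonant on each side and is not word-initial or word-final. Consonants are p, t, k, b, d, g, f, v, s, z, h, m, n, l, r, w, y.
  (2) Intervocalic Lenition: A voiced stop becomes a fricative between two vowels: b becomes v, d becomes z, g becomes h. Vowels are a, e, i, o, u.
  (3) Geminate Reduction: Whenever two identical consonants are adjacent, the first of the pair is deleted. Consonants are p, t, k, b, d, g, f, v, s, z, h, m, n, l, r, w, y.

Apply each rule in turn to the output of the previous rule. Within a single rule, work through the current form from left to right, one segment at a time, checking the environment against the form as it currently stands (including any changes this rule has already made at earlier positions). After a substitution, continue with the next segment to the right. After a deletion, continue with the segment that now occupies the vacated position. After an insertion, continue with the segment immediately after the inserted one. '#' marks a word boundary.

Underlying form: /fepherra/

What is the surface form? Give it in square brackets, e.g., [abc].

(1) Medial Vowel Deletion: [fepherra] → [fphrra]
(2) Intervocalic Lenition: no change — [fphrra]
(3) Geminate Reduction: [fphrra] → [fphra]

[fphra]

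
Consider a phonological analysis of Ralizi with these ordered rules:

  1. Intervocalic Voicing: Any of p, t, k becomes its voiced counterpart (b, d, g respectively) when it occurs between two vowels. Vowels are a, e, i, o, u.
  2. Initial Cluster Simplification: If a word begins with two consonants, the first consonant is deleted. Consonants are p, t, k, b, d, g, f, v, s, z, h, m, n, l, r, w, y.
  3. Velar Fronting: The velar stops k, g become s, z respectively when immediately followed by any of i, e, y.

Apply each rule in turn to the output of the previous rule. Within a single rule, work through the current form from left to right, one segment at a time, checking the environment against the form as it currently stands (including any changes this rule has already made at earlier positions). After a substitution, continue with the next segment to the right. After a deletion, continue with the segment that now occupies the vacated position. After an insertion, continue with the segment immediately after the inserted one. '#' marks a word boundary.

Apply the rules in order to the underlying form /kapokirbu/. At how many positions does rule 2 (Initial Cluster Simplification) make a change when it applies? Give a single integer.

0

1 Intervocalic Voicing: [kapokirbu] → [kabogirbu]
2 Initial Cluster Simplification: no change — [kabogirbu]
3 Velar Fronting: [kabogirbu] → [kabozirbu]
Rule 2 changed 0 position(s).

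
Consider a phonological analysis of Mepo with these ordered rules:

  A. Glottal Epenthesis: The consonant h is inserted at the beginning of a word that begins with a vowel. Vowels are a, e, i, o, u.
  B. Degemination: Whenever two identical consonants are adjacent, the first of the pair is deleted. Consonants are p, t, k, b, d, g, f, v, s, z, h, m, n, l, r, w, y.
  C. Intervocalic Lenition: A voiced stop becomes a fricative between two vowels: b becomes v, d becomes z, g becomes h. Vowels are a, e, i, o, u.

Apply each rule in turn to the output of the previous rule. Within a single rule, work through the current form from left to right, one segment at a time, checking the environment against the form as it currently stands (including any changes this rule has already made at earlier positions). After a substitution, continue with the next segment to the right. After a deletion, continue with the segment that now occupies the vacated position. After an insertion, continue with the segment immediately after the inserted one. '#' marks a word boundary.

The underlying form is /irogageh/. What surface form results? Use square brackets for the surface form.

[hirohaheh]

A Glottal Epenthesis: [irogageh] → [hirogageh]
B Degemination: no change — [hirogageh]
C Intervocalic Lenition: [hirogageh] → [hirohaheh]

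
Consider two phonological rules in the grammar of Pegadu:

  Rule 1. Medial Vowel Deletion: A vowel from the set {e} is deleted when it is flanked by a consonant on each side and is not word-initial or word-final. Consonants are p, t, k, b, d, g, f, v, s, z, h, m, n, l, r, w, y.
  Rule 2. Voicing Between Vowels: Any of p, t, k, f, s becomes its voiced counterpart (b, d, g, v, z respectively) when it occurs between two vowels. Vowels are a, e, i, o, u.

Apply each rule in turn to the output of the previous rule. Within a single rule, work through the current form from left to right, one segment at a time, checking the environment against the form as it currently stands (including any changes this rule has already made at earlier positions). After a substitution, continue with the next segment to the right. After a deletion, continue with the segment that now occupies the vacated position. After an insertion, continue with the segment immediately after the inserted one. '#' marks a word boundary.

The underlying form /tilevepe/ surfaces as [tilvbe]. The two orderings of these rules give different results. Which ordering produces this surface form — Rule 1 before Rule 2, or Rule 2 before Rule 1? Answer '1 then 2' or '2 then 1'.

Order 1 then 2:
  1 Medial Vowel Deletion: [tilevepe] → [tilvpe]
  2 Voicing Between Vowels: no change — [tilvpe]
  result: [tilvpe]
Order 2 then 1:
  2 Voicing Between Vowels: [tilevepe] → [tilevebe]
  1 Medial Vowel Deletion: [tilevebe] → [tilvbe]
  result: [tilvbe]

2 then 1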